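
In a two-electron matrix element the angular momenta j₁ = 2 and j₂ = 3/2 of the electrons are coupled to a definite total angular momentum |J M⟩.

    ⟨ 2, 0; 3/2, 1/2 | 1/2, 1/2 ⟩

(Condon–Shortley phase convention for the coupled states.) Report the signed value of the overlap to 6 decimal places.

+0.447214  (= +√(1/5))

j₁+j₂−J=3  J+j₁−j₂=1  J−j₁+j₂=0  j₁+j₂+J+1=5
(j₁±m₁, j₂±m₂, J±M) = (2,2,2,1,1,0)
P² = 4/5
sum k=2..2:
  [2] +1/2 = 1/2
S = 1/2
C² = P²·S² = 1/5 ; C = +0.447214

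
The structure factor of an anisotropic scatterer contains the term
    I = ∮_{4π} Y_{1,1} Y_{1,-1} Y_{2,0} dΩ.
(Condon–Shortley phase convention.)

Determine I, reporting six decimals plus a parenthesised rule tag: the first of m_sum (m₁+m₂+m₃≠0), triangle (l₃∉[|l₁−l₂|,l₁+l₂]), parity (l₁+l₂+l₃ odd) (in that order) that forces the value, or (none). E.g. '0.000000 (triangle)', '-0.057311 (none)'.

0.126157 (none)

Rules hold: Σm=0, L=4 even, 0≤2≤2.
N = 3·3·5 = 45
Δ = 0!·2!·2!/5! = 1/30
Racah Σ t=0..0: t=0:+1/1 = 1/1
⇒ 3j(1 1 2; 0 0 0)² = 2/15, sgn +1
Racah Σ t=0..0: t=0:+1/4 = 1/4
⇒ 3j(1 1 2; 1 -1 0)² = 1/30, sgn +1
4πI² = N·(3j₀)²·(3jₘ)² = 1/5
I = +1·√(0.2/4π) = 0.12615663
No selection rule forces the value: the integral is nonzero (none).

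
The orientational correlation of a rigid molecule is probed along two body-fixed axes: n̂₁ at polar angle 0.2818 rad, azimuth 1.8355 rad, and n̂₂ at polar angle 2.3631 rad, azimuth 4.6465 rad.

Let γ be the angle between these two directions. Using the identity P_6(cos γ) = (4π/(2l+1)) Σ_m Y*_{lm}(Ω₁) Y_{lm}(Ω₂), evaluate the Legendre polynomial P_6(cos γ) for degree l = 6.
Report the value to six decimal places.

Expand P_6 via completeness: Σ_{m} conj(Y_{6,m}) at Ω₁ times Y_{6,m} at Ω₂ —
  m=-6: Y*=(0.000004, -0.000223)  Y=(-0.053451, -0.022305)  product (-0.000005, 0.000012)
  m=-5: Y*=(-0.002592, 0.000654)  Y=(0.065811, -0.192484)  product (-0.000045, 0.000542)
  m=-4: Y*=(0.009563, 0.017018)  Y=(0.383251, 0.103414)  product (0.001905, 0.007511)
  m=-3: Y*=(0.068612, -0.067427)  Y=(-0.081235, 0.405601)  product (0.021775, 0.033307)
  m=-2: Y*=(-0.271416, -0.158811)  Y=(-0.056543, -0.007494)  product (0.014156, 0.011014)
  m=-1: Y*=(-0.155855, 0.574973)  Y=(-0.023430, 0.355081)  product (-0.200510, -0.068813)
  m=+0: Y*=(0.328144, -0.000000)  Y=(-0.167008, 0.000000)  product (-0.054803, 0.000000)
  m=+1: Y*=(0.155855, 0.574973)  Y=(0.023430, 0.355081)  product (-0.200510, 0.068813)
  m=+2: Y*=(-0.271416, 0.158811)  Y=(-0.056543, 0.007494)  product (0.014156, -0.011014)
  m=+3: Y*=(-0.068612, -0.067427)  Y=(0.081235, 0.405601)  product (0.021775, -0.033307)
  m=+4: Y*=(0.009563, -0.017018)  Y=(0.383251, -0.103414)  product (0.001905, -0.007511)
  m=+5: Y*=(0.002592, 0.000654)  Y=(-0.065811, -0.192484)  product (-0.000045, -0.000542)
  m=+6: Y*=(0.000004, 0.000223)  Y=(-0.053451, 0.022305)  product (-0.000005, -0.000012)
Accumulated sum (-0.380251, 0.000000); after 4π/(2l+1) scaling, (-0.367567, 0.000000) ⇒ P_6 = -0.367567

-0.367567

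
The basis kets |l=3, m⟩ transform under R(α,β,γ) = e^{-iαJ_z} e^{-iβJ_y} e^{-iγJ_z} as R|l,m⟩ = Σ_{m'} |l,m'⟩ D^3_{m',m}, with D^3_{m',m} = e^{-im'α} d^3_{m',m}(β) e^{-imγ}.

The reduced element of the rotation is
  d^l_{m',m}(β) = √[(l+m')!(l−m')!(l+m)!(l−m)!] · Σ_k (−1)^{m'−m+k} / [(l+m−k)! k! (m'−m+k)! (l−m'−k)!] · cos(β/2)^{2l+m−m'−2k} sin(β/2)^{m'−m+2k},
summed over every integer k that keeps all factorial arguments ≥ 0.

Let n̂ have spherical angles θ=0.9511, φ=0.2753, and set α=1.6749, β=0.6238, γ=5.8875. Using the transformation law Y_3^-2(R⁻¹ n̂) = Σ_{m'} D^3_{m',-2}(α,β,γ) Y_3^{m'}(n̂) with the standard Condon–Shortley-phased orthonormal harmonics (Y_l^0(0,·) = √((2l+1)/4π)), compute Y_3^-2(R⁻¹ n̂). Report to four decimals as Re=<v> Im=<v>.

Re=-0.3810 Im=0.0935

Need the full column D^3_{m',-2} for m'=−3..3 at α=1.6749, β=0.6238, γ=5.8875.
cos(β/2)=0.951752, sin(β/2)=0.306868
d^3_{-3,-2}: single k=1 term ⇒ +0.587011;  D = -0.270580-0.520930i
d^3_{-2,-2}: k∈[0..1] ⇒ +0.743265 -0.386338 = +0.356927;  D = -0.297935+0.196548i
d^3_{-1,-2}: k∈[0..1] ⇒ -0.757828 +0.157563 = -0.600265;  D = -0.380824-0.463994i
d^3_{0,-2}: k∈[0..1] ⇒ +0.423212 -0.043996 = +0.379216;  D = +0.266540-0.269743i
d^3_{1,-2}: k∈[0..1] ⇒ -0.157563 +0.008190 = -0.149373;  D = +0.116587+0.093380i
d^3_{2,-2}: k∈[0..1] ⇒ +0.040163 -0.000835 = +0.039328;  D = -0.021263+0.033084i
d^3_{3,-2}: single k=0 term ⇒ -0.006344;  D = -0.005664-0.002857i
Y_3^{m'}(θ=0.9511,φ=0.2753) and Σ D·Y over m':
  (-0.2706-0.5209i)·(+0.1526-0.1655i)  (-0.2979+0.1965i)·(+0.3352-0.2058i)  (-0.3808-0.4640i)·(+0.1738-0.0491i)  (+0.2665-0.2697i)·(-0.2847+0.0000i)  (+0.1166+0.0934i)·(-0.1738-0.0491i)  (-0.0213+0.0331i)·(+0.3352+0.2058i)  (-0.0057-0.0029i)·(-0.1526-0.1655i)
Y_3^-2(R⁻¹ n̂) = -0.380984+0.093450i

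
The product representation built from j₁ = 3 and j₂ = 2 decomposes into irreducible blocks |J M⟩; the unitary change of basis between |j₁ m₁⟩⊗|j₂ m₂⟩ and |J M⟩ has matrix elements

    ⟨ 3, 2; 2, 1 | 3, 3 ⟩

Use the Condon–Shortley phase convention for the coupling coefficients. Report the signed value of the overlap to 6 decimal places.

−√(5/12) ≈ -0.645497

triangle: 2!·4!·2!/9! = 96/362880
(j±m)!: 5!·1!·3!·1!·6!·0! = 518400
prefactor² = (2J+1)·Δ·N² = 960
  k=1: −1/(1!·1!·0!·2!·4!·0!) = -1/48
Σ = -1/48  ⇒  CG² = 960·(-1/48)² = 5/12
CG = −√(5/12) = -0.645497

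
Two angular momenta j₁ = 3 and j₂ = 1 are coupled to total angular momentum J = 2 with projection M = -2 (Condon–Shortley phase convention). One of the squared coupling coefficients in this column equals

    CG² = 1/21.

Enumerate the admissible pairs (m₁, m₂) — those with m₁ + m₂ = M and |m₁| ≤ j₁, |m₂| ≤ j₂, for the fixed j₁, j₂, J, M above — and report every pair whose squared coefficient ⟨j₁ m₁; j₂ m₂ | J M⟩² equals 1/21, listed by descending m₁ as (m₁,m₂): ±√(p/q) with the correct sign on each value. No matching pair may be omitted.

Admissible pairs with m₁+m₂ = M = -2: (-3,1), (-2,0), (-1,-1)
  (m₁,m₂)=(-1,-1): CG² = 1/21, CG = +√(1/21)   ← matches the target
  (m₁,m₂)=(-2,0): CG² = 5/21, CG = −√(5/21)
  (m₁,m₂)=(-3,1): CG² = 5/7, CG = +√(5/7)
Pairs with CG² = 1/21: (-1,-1): +√(1/21)

(-1,-1): +√(1/21)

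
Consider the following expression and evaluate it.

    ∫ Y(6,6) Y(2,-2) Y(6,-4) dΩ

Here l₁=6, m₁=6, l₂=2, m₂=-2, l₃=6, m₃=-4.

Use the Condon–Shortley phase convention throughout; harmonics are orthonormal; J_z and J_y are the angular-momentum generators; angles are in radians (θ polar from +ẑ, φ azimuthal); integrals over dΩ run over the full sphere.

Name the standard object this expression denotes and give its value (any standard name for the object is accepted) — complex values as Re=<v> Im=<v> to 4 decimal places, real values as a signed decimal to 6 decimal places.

This is a Gaunt coefficient — the integral of a triple product of spherical harmonics over the sphere.
Rules hold: Σm=0, L=14 even, 4≤6≤8.
N = 13·5·13 = 845
Δ = 2!·10!·2!/15! = 1/90090
Racah Σ t=0..2: t=0:+1/69120 t=1:−1/14400 t=2:+1/69120 = -7/172800
⇒ 3j(6 2 6; 0 0 0)² = 14/715, sgn -1
Racah Σ t=0..0: t=0:+1/14515200 = 1/14515200
⇒ 3j(6 2 6; 6 -2 -4)² = 2/455, sgn +1
4πI² = N·(3j₀)²·(3jₘ)² = 4/55
I = -1·√(0.0727273/4π) = -0.07607531

Gaunt coefficient, -0.076075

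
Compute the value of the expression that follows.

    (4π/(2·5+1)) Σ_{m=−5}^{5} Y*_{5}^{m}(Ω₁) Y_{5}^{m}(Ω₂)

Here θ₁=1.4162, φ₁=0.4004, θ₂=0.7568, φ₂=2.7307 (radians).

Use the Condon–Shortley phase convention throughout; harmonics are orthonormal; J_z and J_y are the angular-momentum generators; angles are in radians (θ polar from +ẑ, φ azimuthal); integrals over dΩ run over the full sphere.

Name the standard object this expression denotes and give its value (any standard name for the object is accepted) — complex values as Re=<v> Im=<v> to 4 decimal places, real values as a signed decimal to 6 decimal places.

This sum is the spherical-harmonic addition theorem: it equals the Legendre polynomial P_l(cos γ) of the angle γ between the two directions.
Term-by-term m-sum for l=5 (normalisation 4π/11 = 1.142397):
  m=-5: Y*=(-0.182696, 0.397096)  Y=(0.032933, -0.062697)  product (0.018880, 0.024532)
  m=-4: Y*=(-0.006634, 0.215308)  Y=(-0.017243, 0.236515)  product (-0.050809, -0.005282)
  m=-3: Y*=(-0.094826, -0.244776)  Y=(-0.139555, -0.396890)  product (-0.083916, 0.071795)
  m=-2: Y*=(-0.164742, -0.169896)  Y=(0.231674, 0.249178)  product (0.004168, -0.080411)
  m=-1: Y*=(0.198133, 0.083863)  Y=(0.107406, 0.046796)  product (0.017356, 0.018279)
  m=+0: Y*=(0.240872, -0.000000)  Y=(-0.374001, 0.000000)  product (-0.090086, 0.000000)
  m=+1: Y*=(-0.198133, 0.083863)  Y=(-0.107406, 0.046796)  product (0.017356, -0.018279)
  m=+2: Y*=(-0.164742, 0.169896)  Y=(0.231674, -0.249178)  product (0.004168, 0.080411)
  m=+3: Y*=(0.094826, -0.244776)  Y=(0.139555, -0.396890)  product (-0.083916, -0.071795)
  m=+4: Y*=(-0.006634, -0.215308)  Y=(-0.017243, -0.236515)  product (-0.050809, 0.005282)
  m=+5: Y*=(0.182696, 0.397096)  Y=(-0.032933, -0.062697)  product (0.018880, -0.024532)
Total Σ_m = (-0.278728, -0.000000). Multiply by 1.142397: (-0.318418, -0.000000). P_5(cos γ) = -0.318418

Legendre polynomial (addition theorem), -0.318418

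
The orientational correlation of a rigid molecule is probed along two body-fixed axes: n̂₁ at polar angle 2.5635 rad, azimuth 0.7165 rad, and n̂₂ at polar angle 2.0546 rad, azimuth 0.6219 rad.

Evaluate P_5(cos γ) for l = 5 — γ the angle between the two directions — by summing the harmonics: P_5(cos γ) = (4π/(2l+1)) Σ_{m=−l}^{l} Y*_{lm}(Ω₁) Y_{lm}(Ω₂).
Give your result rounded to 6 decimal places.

Expand P_5 via completeness: Σ_{m} conj(Y_{5,m}) at Ω₁ times Y_{5,m} at Ω₂ —
  term(m=-5) = +0.005078+0.002599i   from Y*(Ω₁)=-0.020448-0.009649i, Y(Ω₂)=-0.252176-0.008096i
  term(m=-4) = +0.042693+0.016973i   from Y*(Ω₁)=+0.105452-0.029821i, Y(Ω₂)=+0.332735+0.255049i
  term(m=-3) = +0.065441+0.019087i   from Y*(Ω₁)=-0.164007+0.251037i, Y(Ω₂)=-0.066073-0.217515i
  term(m=-2) = -0.099637-0.019080i   from Y*(Ω₁)=-0.064283-0.463549i, Y(Ω₂)=+0.069628-0.205289i
  term(m=-1) = -0.078119-0.007412i   from Y*(Ω₁)=+0.199531+0.173771i, Y(Ω₂)=-0.241044+0.172776i
  term(m=+0) = -0.046372+0.000000i   from Y*(Ω₁)=+0.304035-0.000000i, Y(Ω₂)=-0.152523+0.000000i
  term(m=+1) = -0.078119+0.007412i   from Y*(Ω₁)=-0.199531+0.173771i, Y(Ω₂)=+0.241044+0.172776i
  term(m=+2) = -0.099637+0.019080i   from Y*(Ω₁)=-0.064283+0.463549i, Y(Ω₂)=+0.069628+0.205289i
  term(m=+3) = +0.065441-0.019087i   from Y*(Ω₁)=+0.164007+0.251037i, Y(Ω₂)=+0.066073-0.217515i
  term(m=+4) = +0.042693-0.016973i   from Y*(Ω₁)=+0.105452+0.029821i, Y(Ω₂)=+0.332735-0.255049i
  term(m=+5) = +0.005078-0.002599i   from Y*(Ω₁)=+0.020448-0.009649i, Y(Ω₂)=+0.252176-0.008096i
Σ over m = -0.175461-0.000000i; ×(4π/11) → -0.200447-0.000000i. Real part: -0.200447

-0.200447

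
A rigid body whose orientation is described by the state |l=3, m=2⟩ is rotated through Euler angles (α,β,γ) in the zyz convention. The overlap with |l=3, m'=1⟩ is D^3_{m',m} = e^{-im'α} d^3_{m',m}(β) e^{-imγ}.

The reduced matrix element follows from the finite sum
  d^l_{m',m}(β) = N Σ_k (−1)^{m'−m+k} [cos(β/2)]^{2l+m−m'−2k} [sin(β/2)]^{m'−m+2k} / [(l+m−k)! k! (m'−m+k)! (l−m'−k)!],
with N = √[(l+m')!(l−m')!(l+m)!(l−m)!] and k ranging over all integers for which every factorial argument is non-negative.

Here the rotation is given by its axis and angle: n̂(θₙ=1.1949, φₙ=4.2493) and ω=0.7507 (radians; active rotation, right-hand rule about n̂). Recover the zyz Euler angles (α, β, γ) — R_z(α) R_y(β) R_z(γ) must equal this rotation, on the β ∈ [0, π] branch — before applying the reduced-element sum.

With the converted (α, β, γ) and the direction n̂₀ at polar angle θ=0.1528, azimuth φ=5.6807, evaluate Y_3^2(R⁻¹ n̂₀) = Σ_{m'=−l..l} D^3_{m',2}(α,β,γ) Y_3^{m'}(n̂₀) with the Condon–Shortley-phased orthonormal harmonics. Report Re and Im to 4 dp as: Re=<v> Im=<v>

Axis–angle → zyz. n̂ = (sinθₙcosφₙ, sinθₙsinφₙ, cosθₙ) = (-0.415524, -0.832210, +0.367106), ω = 0.7507.
R = I cosω + sinω [n̂]ₓ + (1−cosω) n̂n̂ᵀ gives
  R = [+0.777621, -0.157474, -0.608694; +0.343370, +0.917367, +0.201332; +0.526691, -0.365567, +0.767435]
β = atan2(√(R₁₃²+R₂₃²), R₃₃) = 0.695965; α = atan2(R₂₃, R₁₃) mod 2π = 2.822159; γ = atan2(R₃₂, −R₃₁) mod 2π = 3.748336
Need the full column D^3_{m',2} for m'=−3..3 at α=2.8222, β=0.6960, γ=3.7483.
cos(β/2)=0.940063, sin(β/2)=0.341002
d^3_{-3,2}: single k=5 term ⇒ +0.010617;  D = +0.006004+0.008757i
d^3_{-2,2}: k∈[4..5] ⇒ +0.059746 -0.001572 = +0.058174;  D = -0.016164-0.055883i
d^3_{-1,2}: k∈[3..4] ⇒ +0.208339 -0.013707 = +0.194632;  D = -0.007370+0.194493i
d^3_{0,2}: k∈[2..3] ⇒ +0.497395 -0.065449 = +0.431946;  D = +0.151075-0.404665i
d^3_{1,2}: k∈[1..2] ⇒ +0.791664 -0.208339 = +0.583325;  D = -0.365311+0.454770i
d^3_{2,2}: k∈[0..1] ⇒ +0.690145 -0.454057 = +0.236088;  D = +0.198172-0.128318i
d^3_{3,2}: single k=0 term ⇒ -0.613220;  D = +0.593362-0.154792i
Y_3^{m'}(θ=0.1528,φ=5.6807) and Σ D·Y over m':
  (+0.0060+0.0088i)·(-0.0003+0.0014i)  (-0.0162-0.0559i)·(+0.0084+0.0219i)  (-0.0074+0.1945i)·(+0.1574+0.1083i)  (+0.1511-0.4047i)·(+0.6949+0.0000i)  (-0.3653+0.4548i)·(-0.1574+0.1083i)  (+0.1982-0.1283i)·(+0.0084-0.0219i)  (+0.5934-0.1548i)·(+0.0003+0.0014i)
Y_3^2(R⁻¹ n̂) = +0.091389-0.367965i

Re=0.0914 Im=-0.3680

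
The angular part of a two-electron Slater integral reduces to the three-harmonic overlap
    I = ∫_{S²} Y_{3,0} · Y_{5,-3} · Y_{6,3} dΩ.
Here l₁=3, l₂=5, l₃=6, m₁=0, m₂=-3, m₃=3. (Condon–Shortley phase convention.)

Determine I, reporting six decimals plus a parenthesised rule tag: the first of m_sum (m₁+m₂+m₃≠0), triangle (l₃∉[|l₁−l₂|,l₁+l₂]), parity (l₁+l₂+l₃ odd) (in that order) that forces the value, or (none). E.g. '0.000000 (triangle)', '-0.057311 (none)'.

m-sum 0 ✓  L=14 even ✓  2≤6≤8 ✓
Π(2lᵢ+1) = 7×11×13 = 1001
triangle coeff Δ(3,5,6) = 1/675675
Σ_t [0,2]: t=0:+1/8640 t=1:−1/2304 t=2:+1/8640 = -7/34560
(3j)²=7/429 [(3 5 6; 0 0 0)], sign=-1
Σ_t [0,2]: t=0:+1/17280 t=1:−1/20160 t=2:+1/483840 = 1/96768
(3j)²=1/1001 [(3 5 6; 0 -3 3)], sign=-1
⇒ 4πI² = 7/429
I = (+1)√(7/429/(4π)) = 0.03603425
No selection rule forces the value: the integral is nonzero (none).

0.036034 (none)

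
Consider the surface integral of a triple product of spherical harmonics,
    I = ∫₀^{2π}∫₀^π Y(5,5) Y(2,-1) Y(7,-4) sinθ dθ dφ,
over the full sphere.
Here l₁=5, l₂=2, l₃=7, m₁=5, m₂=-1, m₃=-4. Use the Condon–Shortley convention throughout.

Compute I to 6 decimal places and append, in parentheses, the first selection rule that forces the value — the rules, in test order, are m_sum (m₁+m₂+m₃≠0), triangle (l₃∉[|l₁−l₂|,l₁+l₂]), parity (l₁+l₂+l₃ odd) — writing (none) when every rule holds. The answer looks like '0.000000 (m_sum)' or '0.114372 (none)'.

m-sum 0 ✓  L=14 even ✓  3≤7≤7 ✓
Π(2lᵢ+1) = 11×5×15 = 825
triangle coeff Δ(5,2,7) = 1/15015
Σ_t [0,0]: t=0:+1/57600 = 1/57600
(3j)²=21/715 [(5 2 7; 0 0 0)], sign=-1
Σ_t [0,0]: t=0:+1/21772800 = 1/21772800
(3j)²=1/1365 [(5 2 7; 5 -1 -4)], sign=-1
⇒ 4πI² = 3/169
I = (+1)√(3/169/(4π)) = 0.03758481
No selection rule forces the value: the integral is nonzero (none).

0.037585 (none)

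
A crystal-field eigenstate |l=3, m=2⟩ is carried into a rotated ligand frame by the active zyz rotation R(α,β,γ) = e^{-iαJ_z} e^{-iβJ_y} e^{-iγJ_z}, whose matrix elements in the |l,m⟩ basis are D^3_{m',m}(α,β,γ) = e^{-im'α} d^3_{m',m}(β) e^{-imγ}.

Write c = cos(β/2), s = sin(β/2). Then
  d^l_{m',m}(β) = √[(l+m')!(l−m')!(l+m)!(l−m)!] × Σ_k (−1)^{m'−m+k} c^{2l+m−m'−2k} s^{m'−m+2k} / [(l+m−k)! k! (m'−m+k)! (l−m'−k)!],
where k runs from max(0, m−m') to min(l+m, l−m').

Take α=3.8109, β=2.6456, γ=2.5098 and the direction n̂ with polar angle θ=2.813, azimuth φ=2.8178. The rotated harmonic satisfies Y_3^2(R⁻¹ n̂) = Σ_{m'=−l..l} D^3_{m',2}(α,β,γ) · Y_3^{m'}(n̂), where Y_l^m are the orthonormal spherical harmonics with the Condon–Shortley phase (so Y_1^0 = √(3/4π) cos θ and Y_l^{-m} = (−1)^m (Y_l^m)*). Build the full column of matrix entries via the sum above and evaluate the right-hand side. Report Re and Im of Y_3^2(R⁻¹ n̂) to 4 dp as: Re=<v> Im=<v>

Re=0.1466 Im=-0.0326

Need the full column D^3_{m',2} for m'=−3..3 at α=3.8109, β=2.6456, γ=2.5098.
cos(β/2)=0.245462, sin(β/2)=0.969406
d^3_{-3,2}: single k=5 term ⇒ +0.514741;  D = +0.510404+0.066685i
d^3_{-2,2}: k∈[4..5] ⇒ +0.266049 -0.829917 = -0.563868;  D = +0.483810-0.289611i
d^3_{-1,2}: k∈[3..4] ⇒ +0.085212 -0.664528 = -0.579316;  D = -0.205214+0.541751i
d^3_{0,2}: k∈[2..3] ⇒ +0.018686 -0.291442 = -0.272757;  D = -0.082482-0.259986i
d^3_{1,2}: k∈[1..2] ⇒ +0.002732 -0.085212 = -0.082480;  D = +0.068339+0.046182i
d^3_{2,2}: k∈[0..1] ⇒ +0.000219 -0.017058 = -0.016839;  D = -0.016792+0.001262i
d^3_{3,2}: single k=0 term ⇒ -0.002116;  D = +0.001556-0.001434i
Y_3^{m'}(θ=2.813,φ=2.8178) and Σ D·Y over m':
  (+0.5104+0.0667i)·(-0.0079-0.0116i)  (+0.4838-0.2896i)·(-0.0803-0.0608i)  (-0.2052+0.5418i)·(-0.3440-0.1155i)  (-0.0825-0.2600i)·(-0.5225+0.0000i)  (+0.0683+0.0462i)·(+0.3440-0.1155i)  (-0.0168+0.0013i)·(-0.0803+0.0608i)  (+0.0016-0.0014i)·(+0.0079-0.0116i)
Y_3^2(R⁻¹ n̂) = +0.146612-0.032558i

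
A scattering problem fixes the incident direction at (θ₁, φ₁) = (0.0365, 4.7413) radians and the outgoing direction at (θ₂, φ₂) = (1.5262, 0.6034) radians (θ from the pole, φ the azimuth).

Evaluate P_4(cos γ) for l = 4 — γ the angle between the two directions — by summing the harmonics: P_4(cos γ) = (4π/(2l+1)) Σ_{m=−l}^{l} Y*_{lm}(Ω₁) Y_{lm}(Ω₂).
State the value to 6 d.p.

Addition theorem: P_4(cos γ) = (4π/9) Σ_m Y*_{lm}(Ω₁) Y_{lm}(Ω₂), m = −4…4:
  m=-4: (0.00000 + 0.00000j) × (-0.32904 - 0.29328j) = -0.00000 - 0.00000j  (running Σ = -0.00000 - 0.00000j)
  m=-3: (-0.00001 + 0.00006j) × (-0.01319 - 0.05405j) = 0.00000 - 0.00000j  (running Σ = 0.00000 - 0.00000j)
  m=-2: (-0.00266 - 0.00015j) × (-0.11720 + 0.30764j) = 0.00036 - 0.00080j  (running Σ = 0.00036 - 0.00080j)
  m=-1: (0.00199 - 0.06882j) × (-0.05181 + 0.03570j) = 0.00235 + 0.00364j  (running Σ = 0.00272 + 0.00283j)
  m=0: (0.84066 + 0.00000j) × (0.31106 + 0.00000j) = 0.26150 + 0.00000j  (running Σ = 0.26421 + 0.00283j)
  m=1: (-0.00199 - 0.06882j) × (0.05181 + 0.03570j) = 0.00235 - 0.00364j  (running Σ = 0.26657 - 0.00080j)
  m=2: (-0.00266 + 0.00015j) × (-0.11720 - 0.30764j) = 0.00036 + 0.00080j  (running Σ = 0.26693 - 0.00000j)
  m=3: (0.00001 + 0.00006j) × (0.01319 - 0.05405j) = 0.00000 + 0.00000j  (running Σ = 0.26693 - 0.00000j)
  m=4: (0.00000 - 0.00000j) × (-0.32904 + 0.29328j) = -0.00000 + 0.00000j  (running Σ = 0.26693 + 0.00000j)
Σ over m = 0.26693 + 0.00000j; ×(4π/9) → 0.37271 + 0.00000j. Real part: 0.372706

0.372706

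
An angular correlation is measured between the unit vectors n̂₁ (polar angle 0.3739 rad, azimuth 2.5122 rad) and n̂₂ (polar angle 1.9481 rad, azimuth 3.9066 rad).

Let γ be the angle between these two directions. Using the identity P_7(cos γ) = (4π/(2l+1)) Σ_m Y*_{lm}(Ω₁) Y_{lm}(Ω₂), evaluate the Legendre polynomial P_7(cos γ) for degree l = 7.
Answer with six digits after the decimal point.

0.247096

Addition theorem: P_7(cos γ) = (4π/15) Σ_m Y*_{lm}(Ω₁) Y_{lm}(Ω₂), m = −7…7:
  [-7]  conj(Y_{7,-7})(Ω₁) = +0.000131-0.000413i ; Y_{7,-7}(Ω₂) = -0.179864-0.240238i ; Δ = -0.000123+0.000043i
  [-6]  conj(Y_{7,-6})(Ω₁) = -0.003330+0.002452i ; Y_{7,-6}(Ω₂) = +0.054307-0.441668i ; Δ = +0.000902+0.001604i
  [-5]  conj(Y_{7,-5})(Ω₁) = +0.024485-0.000132i ; Y_{7,-5}(Ω₂) = +0.151044-0.123006i ; Δ = +0.003682-0.003032i
  [-4]  conj(Y_{7,-4})(Ω₁) = -0.081557-0.058721i ; Y_{7,-4}(Ω₂) = -0.248685-0.020329i ; Δ = +0.019088+0.016261i
  [-3]  conj(Y_{7,-3})(Ω₁) = +0.089494+0.272443i ; Y_{7,-3}(Ω₂) = -0.195753-0.221297i ; Δ = +0.042772-0.073136i
  [-2]  conj(Y_{7,-2})(Ω₁) = +0.161436-0.500506i ; Y_{7,-2}(Ω₂) = -0.005492+0.134604i ; Δ = +0.066483+0.024479i
  [-1]  conj(Y_{7,-1})(Ω₁) = -0.366729+0.267047i ; Y_{7,-1}(Ω₂) = -0.226050+0.217014i ; Δ = +0.024946-0.139951i
  [+0]  conj(Y_{7,0})(Ω₁) = -0.207404-0.000000i ; Y_{7,0}(Ω₂) = +0.099100+0.000000i ; Δ = -0.020554-0.000000i
  [+1]  conj(Y_{7,1})(Ω₁) = +0.366729+0.267047i ; Y_{7,1}(Ω₂) = +0.226050+0.217014i ; Δ = +0.024946+0.139951i
  [+2]  conj(Y_{7,2})(Ω₁) = +0.161436+0.500506i ; Y_{7,2}(Ω₂) = -0.005492-0.134604i ; Δ = +0.066483-0.024479i
  [+3]  conj(Y_{7,3})(Ω₁) = -0.089494+0.272443i ; Y_{7,3}(Ω₂) = +0.195753-0.221297i ; Δ = +0.042772+0.073136i
  [+4]  conj(Y_{7,4})(Ω₁) = -0.081557+0.058721i ; Y_{7,4}(Ω₂) = -0.248685+0.020329i ; Δ = +0.019088-0.016261i
  [+5]  conj(Y_{7,5})(Ω₁) = -0.024485-0.000132i ; Y_{7,5}(Ω₂) = -0.151044-0.123006i ; Δ = +0.003682+0.003032i
  [+6]  conj(Y_{7,6})(Ω₁) = -0.003330-0.002452i ; Y_{7,6}(Ω₂) = +0.054307+0.441668i ; Δ = +0.000902-0.001604i
  [+7]  conj(Y_{7,7})(Ω₁) = -0.000131-0.000413i ; Y_{7,7}(Ω₂) = +0.179864-0.240238i ; Δ = -0.000123-0.000043i
Σ over m = +0.294949+0.000000i; ×(4π/15) → +0.247096+0.000000i. Real part: 0.247096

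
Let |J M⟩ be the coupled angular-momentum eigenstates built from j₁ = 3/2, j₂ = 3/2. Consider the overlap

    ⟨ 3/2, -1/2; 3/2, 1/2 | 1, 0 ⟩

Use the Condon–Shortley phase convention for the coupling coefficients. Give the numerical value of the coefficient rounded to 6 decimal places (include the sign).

j₁+j₂−J=2  J+j₁−j₂=1  J−j₁+j₂=1  j₁+j₂+J+1=5
(j₁±m₁, j₂±m₂, J±M) = (1,2,2,1,1,1)
P² = 1/5
sum k=1..2:
  [1] −1/1 = -1
  [2] +1/2 = 1/2
S = -1/2
C² = P²·S² = 1/20 ; C = -0.223607

-0.223607  (= −√(1/20))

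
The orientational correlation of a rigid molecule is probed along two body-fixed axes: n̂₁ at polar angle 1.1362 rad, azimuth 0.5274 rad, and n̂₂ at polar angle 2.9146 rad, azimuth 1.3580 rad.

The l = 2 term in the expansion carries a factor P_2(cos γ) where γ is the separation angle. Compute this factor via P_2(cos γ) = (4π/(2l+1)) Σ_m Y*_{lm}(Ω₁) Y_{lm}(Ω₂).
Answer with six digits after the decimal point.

-0.388556

Summing Y*_{l m}(θ₁,φ₁)·Y_{l m}(θ₂,φ₂) over m ∈ [−2, 2]; prefactor 4π/(2·2+1) = 2.513274:
  [-2]  conj(Y_{2,-2})(Ω₁) = (0.156801, 0.276420) ; Y_{2,-2}(Ω₂) = (-0.017818, -0.008077) ; Δ = (-0.000561, -0.006192)
  [-1]  conj(Y_{2,-1})(Ω₁) = (0.254949, 0.148490) ; Y_{2,-1}(Ω₂) = (-0.035776, 0.165580) ; Δ = (-0.033708, 0.036902)
  [+0]  conj(Y_{2,0})(Ω₁) = (-0.147655, -0.000000) ; Y_{2,0}(Ω₂) = (0.582862, 0.000000) ; Δ = (-0.086063, -0.000000)
  [+1]  conj(Y_{2,1})(Ω₁) = (-0.254949, 0.148490) ; Y_{2,1}(Ω₂) = (0.035776, 0.165580) ; Δ = (-0.033708, -0.036902)
  [+2]  conj(Y_{2,2})(Ω₁) = (0.156801, -0.276420) ; Y_{2,2}(Ω₂) = (-0.017818, 0.008077) ; Δ = (-0.000561, 0.006192)
Accumulated sum (-0.154602, -0.000000); after 4π/(2l+1) scaling, (-0.388556, -0.000000) ⇒ P_2 = -0.388556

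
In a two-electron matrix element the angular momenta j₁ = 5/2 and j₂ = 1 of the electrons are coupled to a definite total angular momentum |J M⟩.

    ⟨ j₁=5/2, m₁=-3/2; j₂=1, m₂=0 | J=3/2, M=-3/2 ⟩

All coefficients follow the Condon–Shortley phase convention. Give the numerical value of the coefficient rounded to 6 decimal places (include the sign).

j₁+j₂−J=2  J+j₁−j₂=3  J−j₁+j₂=0  j₁+j₂+J+1=6
(j₁±m₁, j₂±m₂, J±M) = (1,4,1,1,0,3)
P² = 48/5
sum k=1..1:
  [1] −1/6 = -1/6
S = -1/6
C² = P²·S² = 4/15 ; C = -0.516398

-0.516398  (= −√(4/15))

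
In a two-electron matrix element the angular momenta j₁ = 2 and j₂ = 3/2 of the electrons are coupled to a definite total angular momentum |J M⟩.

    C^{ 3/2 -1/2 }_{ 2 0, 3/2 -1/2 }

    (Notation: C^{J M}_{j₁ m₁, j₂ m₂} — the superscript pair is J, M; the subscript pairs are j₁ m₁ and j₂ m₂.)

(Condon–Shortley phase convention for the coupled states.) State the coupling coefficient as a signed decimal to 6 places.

-0.447214

triangle: 2!·2!·1!/6! = 4/720
(j±m)!: 2!·2!·1!·2!·1!·2! = 16
prefactor² = (2J+1)·Δ·N² = 16/45
  k=0: +1/(0!·2!·2!·1!·0!·0!) = 1/4
  k=1: −1/(1!·1!·1!·0!·1!·1!) = -1
Σ = -3/4  ⇒  CG² = 16/45·(-3/4)² = 1/5
CG = −√(1/5) = -0.447214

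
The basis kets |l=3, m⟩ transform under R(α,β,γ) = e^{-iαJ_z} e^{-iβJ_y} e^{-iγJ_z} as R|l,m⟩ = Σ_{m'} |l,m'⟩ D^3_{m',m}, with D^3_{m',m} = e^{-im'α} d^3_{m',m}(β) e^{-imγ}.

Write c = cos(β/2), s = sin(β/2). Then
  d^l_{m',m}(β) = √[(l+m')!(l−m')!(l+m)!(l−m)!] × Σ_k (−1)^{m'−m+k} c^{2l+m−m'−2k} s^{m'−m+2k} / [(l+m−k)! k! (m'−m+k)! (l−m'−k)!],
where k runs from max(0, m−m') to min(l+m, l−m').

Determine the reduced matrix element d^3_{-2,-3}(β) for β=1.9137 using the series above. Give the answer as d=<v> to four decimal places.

d^3_{-2,-3}(β=1.9137) via the finite sum:
Half-angle: c=0.576098, s=0.817381. N=√(1·120·1·720)=293.938769
Admissible k: 0..0 (factorial args all ≥0)
  k=0: (−1)^1·293.9388/(120)·0.5761^5·0.8174^1 = -0.127052
d^3_{-2,-3}(1.9137) = -0.127052

d=-0.1271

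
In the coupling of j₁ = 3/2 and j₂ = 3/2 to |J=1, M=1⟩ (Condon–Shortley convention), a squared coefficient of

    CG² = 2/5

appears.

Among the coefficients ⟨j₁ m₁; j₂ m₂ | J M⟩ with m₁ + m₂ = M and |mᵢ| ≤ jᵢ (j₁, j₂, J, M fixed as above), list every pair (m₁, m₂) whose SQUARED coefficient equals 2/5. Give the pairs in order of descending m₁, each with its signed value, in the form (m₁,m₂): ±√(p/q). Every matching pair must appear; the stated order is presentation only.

Admissible pairs with m₁+m₂ = M = 1: (-1/2,3/2), (1/2,1/2), (3/2,-1/2)
  (m₁,m₂)=(3/2,-1/2): CG² = 3/10, CG = +√(3/10)
  (m₁,m₂)=(1/2,1/2): CG² = 2/5, CG = −√(2/5)   ← matches the target
  (m₁,m₂)=(-1/2,3/2): CG² = 3/10, CG = +√(3/10)
Pairs with CG² = 2/5: (1/2,1/2): −√(2/5)

(1/2,1/2): −√(2/5)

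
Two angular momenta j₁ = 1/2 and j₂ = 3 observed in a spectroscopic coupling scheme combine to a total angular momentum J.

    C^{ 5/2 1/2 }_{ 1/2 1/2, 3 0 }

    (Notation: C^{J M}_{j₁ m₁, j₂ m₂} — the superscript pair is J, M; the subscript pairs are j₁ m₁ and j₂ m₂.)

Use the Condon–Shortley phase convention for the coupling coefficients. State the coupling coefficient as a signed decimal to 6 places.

j₁+j₂−J=1  J+j₁−j₂=0  J−j₁+j₂=5  j₁+j₂+J+1=7
(j₁±m₁, j₂±m₂, J±M) = (1,0,3,3,3,2)
P² = 432/7
sum k=0..0:
  [0] +1/12 = 1/12
S = 1/12
C² = P²·S² = 3/7 ; C = +0.654654

+0.654654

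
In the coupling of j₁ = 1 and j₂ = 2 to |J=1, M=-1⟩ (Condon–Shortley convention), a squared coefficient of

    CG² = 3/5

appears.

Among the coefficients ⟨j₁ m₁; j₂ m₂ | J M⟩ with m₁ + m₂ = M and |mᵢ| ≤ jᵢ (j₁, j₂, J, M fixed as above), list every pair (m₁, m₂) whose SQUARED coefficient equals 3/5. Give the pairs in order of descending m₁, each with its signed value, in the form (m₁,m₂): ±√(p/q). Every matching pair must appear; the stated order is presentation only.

Admissible pairs with m₁+m₂ = M = -1: (-1,0), (0,-1), (1,-2)
  (m₁,m₂)=(1,-2): CG² = 3/5, CG = +√(3/5)   ← matches the target
  (m₁,m₂)=(0,-1): CG² = 3/10, CG = −√(3/10)
  (m₁,m₂)=(-1,0): CG² = 1/10, CG = +√(1/10)
Pairs with CG² = 3/5: (1,-2): +√(3/5)

(1,-2): +√(3/5)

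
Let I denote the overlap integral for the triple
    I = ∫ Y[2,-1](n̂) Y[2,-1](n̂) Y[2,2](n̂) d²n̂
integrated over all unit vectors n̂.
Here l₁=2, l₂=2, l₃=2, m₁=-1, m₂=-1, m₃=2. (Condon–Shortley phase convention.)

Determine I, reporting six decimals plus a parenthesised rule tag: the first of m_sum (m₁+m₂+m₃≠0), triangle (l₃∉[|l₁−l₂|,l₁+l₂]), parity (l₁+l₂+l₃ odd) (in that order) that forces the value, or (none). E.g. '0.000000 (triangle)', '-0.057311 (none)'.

0.220728 (none)

m-sum 0 ✓  L=6 even ✓  0≤2≤4 ✓
Π(2lᵢ+1) = 5×5×5 = 125
triangle coeff Δ(2,2,2) = 1/630
Σ_t [0,2]: t=0:+1/8 t=1:−1/1 t=2:+1/8 = -3/4
(3j)²=2/35 [(2 2 2; 0 0 0)], sign=-1
Σ_t [1,1]: t=1:−1/4 = -1/4
(3j)²=3/35 [(2 2 2; -1 -1 2)], sign=-1
⇒ 4πI² = 30/49
I = (+1)√(30/49/(4π)) = 0.22072812
No selection rule forces the value: the integral is nonzero (none).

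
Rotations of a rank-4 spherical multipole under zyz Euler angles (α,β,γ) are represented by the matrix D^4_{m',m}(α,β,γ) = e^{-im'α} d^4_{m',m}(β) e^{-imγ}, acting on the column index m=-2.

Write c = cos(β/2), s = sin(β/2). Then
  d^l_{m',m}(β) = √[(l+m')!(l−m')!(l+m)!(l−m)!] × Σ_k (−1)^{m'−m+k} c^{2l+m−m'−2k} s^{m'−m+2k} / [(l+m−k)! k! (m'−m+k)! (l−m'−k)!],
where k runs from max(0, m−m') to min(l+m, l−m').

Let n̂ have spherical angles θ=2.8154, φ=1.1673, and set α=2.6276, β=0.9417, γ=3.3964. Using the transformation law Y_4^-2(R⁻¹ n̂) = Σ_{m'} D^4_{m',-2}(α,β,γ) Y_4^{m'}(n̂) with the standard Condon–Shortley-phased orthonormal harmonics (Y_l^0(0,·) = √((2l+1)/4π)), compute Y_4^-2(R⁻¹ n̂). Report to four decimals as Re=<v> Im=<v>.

Need the full column D^4_{m',-2} for m'=−4..4 at α=2.6276, β=0.9417, γ=3.3964.
cos(β/2)=0.891183, sin(β/2)=0.453644
d^4_{-4,-2}: single k=2 term ⇒ +0.545520;  D = +0.013331-0.545357i
d^4_{-3,-2}: k∈[1..2] ⇒ +0.757788 -0.589068 = +0.168720;  D = -0.086518+0.144848i
d^4_{-2,-2}: k∈[0..2] ⇒ +0.397865 -1.237123 +0.400700 = -0.438559;  D = -0.380944+0.217291i
d^4_{-1,-2}: k∈[0..2] ⇒ -0.859250 +1.113233 -0.192305 = +0.061678;  D = -0.061677+0.000270i
d^4_{0,-2}: k∈[0..2] ⇒ +0.978032 -0.675800 +0.065667 = +0.367899;  D = +0.321151+0.179476i
d^4_{1,-2}: k∈[0..2] ⇒ -0.742155 +0.288458 -0.014949 = -0.468646;  D = +0.243831+0.400219i
d^4_{2,-2}: k∈[0..2] ⇒ +0.400700 -0.083063 +0.001794 = +0.319431;  D = +0.010602+0.319255i
d^4_{3,-2}: k∈[0..1] ⇒ -0.152638 +0.013184 = -0.139454;  D = -0.064495+0.123644i
d^4_{4,-2}: single k=0 term ⇒ +0.036627;  D = -0.030717+0.019950i
Y_4^{m'}(θ=2.8154,φ=1.1673) and Σ D·Y over m':
  (+0.0133-0.5454i)·(-0.0002+0.0047i)  (-0.0865+0.1448i)·(+0.0365-0.0138i)  (-0.3809+0.2173i)·(-0.1255-0.1310i)  (-0.0617+0.0003i)·(-0.1850+0.4334i)  (+0.3212+0.1795i)·(+0.4508+0.0000i)  (+0.2438+0.4002i)·(+0.1850+0.4334i)  (+0.0106+0.3193i)·(-0.1255+0.1310i)  (-0.0645+0.1236i)·(-0.0365-0.0138i)  (-0.0307+0.0200i)·(-0.0002-0.0047i)
Y_4^-2(R⁻¹ n̂) = +0.066391+0.220982i

Re=0.0664 Im=0.2210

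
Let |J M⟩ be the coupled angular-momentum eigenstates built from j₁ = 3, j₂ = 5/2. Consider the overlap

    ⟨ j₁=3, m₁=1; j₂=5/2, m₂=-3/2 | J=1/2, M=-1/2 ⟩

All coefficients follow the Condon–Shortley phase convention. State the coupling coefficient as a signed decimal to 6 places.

-0.308607  (= −√(2/21))

triangle: 5!*1!*0!/7! = 120/5040
(j±m)!: 4!*2!*1!*4!*0!*1! = 1152
prefactor² = (2J+1)*Δ*N² = 384/7
  k=1: −1/(1!*4!*1!*0!*0!*0!) = -1/24
Σ = -1/24  ⇒  CG² = 384/7*(-1/24)² = 2/21
CG = −√(2/21) = -0.308607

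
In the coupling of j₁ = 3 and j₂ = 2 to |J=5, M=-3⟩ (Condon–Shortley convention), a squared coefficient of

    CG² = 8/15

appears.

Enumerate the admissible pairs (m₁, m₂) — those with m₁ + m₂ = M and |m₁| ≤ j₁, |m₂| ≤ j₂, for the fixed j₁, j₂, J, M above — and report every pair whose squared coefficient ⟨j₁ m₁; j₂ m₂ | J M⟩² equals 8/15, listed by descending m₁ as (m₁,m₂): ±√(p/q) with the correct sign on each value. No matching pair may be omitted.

(-2,-1): +√(8/15)

Admissible pairs with m₁+m₂ = M = -3: (-3,0), (-2,-1), (-1,-2)
  (m₁,m₂)=(-1,-2): CG² = 1/3, CG = +√(1/3)
  (m₁,m₂)=(-2,-1): CG² = 8/15, CG = +√(8/15)   ← matches the target
  (m₁,m₂)=(-3,0): CG² = 2/15, CG = +√(2/15)
Pairs with CG² = 8/15: (-2,-1): +√(8/15)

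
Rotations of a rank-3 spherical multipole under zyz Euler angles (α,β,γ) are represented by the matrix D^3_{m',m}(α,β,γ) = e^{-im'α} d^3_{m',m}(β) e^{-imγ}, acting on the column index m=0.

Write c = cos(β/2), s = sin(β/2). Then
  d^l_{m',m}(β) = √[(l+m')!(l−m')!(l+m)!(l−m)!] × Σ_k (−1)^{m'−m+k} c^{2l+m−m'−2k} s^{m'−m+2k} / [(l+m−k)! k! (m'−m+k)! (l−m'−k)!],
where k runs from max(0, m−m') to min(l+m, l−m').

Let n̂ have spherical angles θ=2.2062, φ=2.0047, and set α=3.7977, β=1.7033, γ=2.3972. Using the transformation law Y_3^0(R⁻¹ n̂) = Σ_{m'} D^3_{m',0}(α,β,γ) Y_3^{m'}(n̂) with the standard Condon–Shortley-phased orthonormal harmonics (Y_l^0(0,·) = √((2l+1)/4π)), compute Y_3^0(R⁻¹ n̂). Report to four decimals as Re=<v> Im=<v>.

Need the full column D^3_{m',0} for m'=−3..3 at α=3.7977, β=1.7033, γ=2.3972.
cos(β/2)=0.658743, sin(β/2)=0.752368
d^3_{-3,0}: single k=3 term ⇒ +0.544445;  D = +0.210775-0.501990i
d^3_{-2,0}: k∈[2..3] ⇒ +0.583828 -0.761578 = -0.177750;  D = -0.045452-0.171840i
d^3_{-1,0}: k∈[1..3] ⇒ +0.323296 -1.265175 +0.550122 = -0.391758;  D = +0.310418+0.238987i
d^3_{0,0}: k∈[0..3] ⇒ +0.081714 -0.959327 +1.251400 -0.181377 = +0.192409;  D = +0.192409+0.000000i
d^3_{1,0}: k∈[0..2] ⇒ -0.323296 +1.265175 -0.550122 = +0.391758;  D = -0.310418+0.238987i
d^3_{2,0}: k∈[0..1] ⇒ +0.583828 -0.761578 = -0.177750;  D = -0.045452+0.171840i
d^3_{3,0}: single k=0 term ⇒ -0.544445;  D = -0.210775-0.501990i
Y_3^{m'}(θ=2.2062,φ=2.0047) and Σ D·Y over m':
  (+0.2108-0.5020i)·(+0.2097+0.0578i)  (-0.0455-0.1718i)·(+0.2540-0.2997i)  (+0.3104+0.2390i)·(-0.0832-0.1797i)  (+0.1924+0.0000i)·(+0.2744+0.0000i)  (-0.3104+0.2390i)·(+0.0832-0.1797i)  (-0.0455+0.1718i)·(+0.2540+0.2997i)  (-0.2108-0.5020i)·(-0.2097+0.0578i)
Y_3^0(R⁻¹ n̂) = +0.107321+0.000000i

Re=0.1073 Im=0.0000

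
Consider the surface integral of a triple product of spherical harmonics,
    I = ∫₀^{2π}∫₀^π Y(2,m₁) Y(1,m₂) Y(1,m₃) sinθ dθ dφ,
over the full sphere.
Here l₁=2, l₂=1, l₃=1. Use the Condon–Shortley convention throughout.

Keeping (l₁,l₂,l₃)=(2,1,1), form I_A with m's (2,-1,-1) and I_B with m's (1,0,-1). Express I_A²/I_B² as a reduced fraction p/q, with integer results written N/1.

Shared (l₁,l₂,l₃)=(2,1,1): N and (l;000)² cancel in I_A²/I_B².
A: Δ = 2!·2!·0!/5! = 1/30; Racah Σ t=0..0: t=0:+1/4 = 1/4; ⇒ 3j(2 1 1; 2 -1 -1)² = 1/5, sgn +1
B: Δ = 2!·2!·0!/5! = 1/30; Racah Σ t=1..1: t=1:−1/2 = -1/2; ⇒ 3j(2 1 1; 1 0 -1)² = 1/10, sgn -1
I_A²/I_B² = (1/5)/(1/10) = 2/1

2/1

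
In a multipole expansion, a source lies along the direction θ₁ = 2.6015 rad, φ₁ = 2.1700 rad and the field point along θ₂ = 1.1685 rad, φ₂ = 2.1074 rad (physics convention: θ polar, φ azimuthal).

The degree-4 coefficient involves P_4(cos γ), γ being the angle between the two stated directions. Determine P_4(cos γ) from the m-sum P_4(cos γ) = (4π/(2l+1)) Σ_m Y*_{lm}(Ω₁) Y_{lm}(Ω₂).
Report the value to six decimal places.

Expand P_4 via completeness: Σ_{m} conj(Y_{4,m}) at Ω₁ times Y_{4,m} at Ω₂ —
  m=-4: (-0.022749+0.020972i) × (-0.172698-0.266130i) = +0.009510+0.002432i  (running Σ = +0.009510+0.002432i)
  m=-3: (-0.142224-0.032823i) × (+0.381526-0.014893i) = -0.054751-0.010405i  (running Σ = -0.045241-0.007973i)
  m=-2: (-0.133531-0.341848i) × (-0.009880+0.018190i) = +0.007538+0.000949i  (running Σ = -0.037704-0.007024i)
  m=-1: (+0.252884-0.370272i) × (+0.167898+0.282266i) = +0.146974+0.009213i  (running Σ = +0.109270+0.002189i)
  m=0: (-0.013712-0.000000i) × (-0.082134+0.000000i) = +0.001126+0.000000i  (running Σ = +0.110396+0.002189i)
  m=1: (-0.252884-0.370272i) × (-0.167898+0.282266i) = +0.146974-0.009213i  (running Σ = +0.257370-0.007024i)
  m=2: (-0.133531+0.341848i) × (-0.009880-0.018190i) = +0.007538-0.000949i  (running Σ = +0.264908-0.007973i)
  m=3: (+0.142224-0.032823i) × (-0.381526-0.014893i) = -0.054751+0.010405i  (running Σ = +0.210157+0.002432i)
  m=4: (-0.022749-0.020972i) × (-0.172698+0.266130i) = +0.009510-0.002432i  (running Σ = +0.219667+0.000000i)
Accumulated sum +0.219667+0.000000i; after 4π/(2l+1) scaling, +0.306713+0.000000i ⇒ P_4 = 0.306713

0.306713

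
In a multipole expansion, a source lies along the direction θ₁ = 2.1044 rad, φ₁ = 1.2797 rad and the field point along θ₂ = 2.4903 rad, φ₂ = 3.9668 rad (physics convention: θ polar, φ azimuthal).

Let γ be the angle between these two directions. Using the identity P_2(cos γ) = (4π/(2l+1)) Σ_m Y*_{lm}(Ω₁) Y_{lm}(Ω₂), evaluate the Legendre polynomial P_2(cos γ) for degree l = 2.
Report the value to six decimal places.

-0.493773

Expand P_2 via completeness: Σ_{m} conj(Y_{2,m}) at Ω₁ times Y_{2,m} at Ω₂ —
  m=-2: Y*=(-0.239168, 0.157446)  Y=(-0.011290, -0.141505)  product (0.024980, 0.032066)
  m=-1: Y*=(-0.097099, -0.324087)  Y=(0.252681, -0.273645)  product (-0.113220, -0.055320)
  m=+0: Y*=(-0.070603, -0.000000)  Y=(0.283067, 0.000000)  product (-0.019985, -0.000000)
  m=+1: Y*=(0.097099, -0.324087)  Y=(-0.252681, -0.273645)  product (-0.113220, 0.055320)
  m=+2: Y*=(-0.239168, -0.157446)  Y=(-0.011290, 0.141505)  product (0.024980, -0.032066)
Total Σ_m = (-0.196466, 0.000000). Multiply by 2.513274: (-0.493773, 0.000000). P_2(cos γ) = -0.493773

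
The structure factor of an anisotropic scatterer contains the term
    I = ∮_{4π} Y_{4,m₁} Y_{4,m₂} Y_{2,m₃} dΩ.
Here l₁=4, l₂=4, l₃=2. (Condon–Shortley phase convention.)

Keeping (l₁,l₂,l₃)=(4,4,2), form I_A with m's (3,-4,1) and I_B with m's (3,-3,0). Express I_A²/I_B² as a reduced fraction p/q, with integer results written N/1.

l's match ⇒ only the (l;m) 3-j factors differ between A and B.
A: triangle coeff Δ(4,4,2) = 1/13860; Σ_t [0,0]: t=0:+1/1440 = 1/1440; (3j)²=7/165 [(4 4 2; 3 -4 1)], sign=-1
B: triangle coeff Δ(4,4,2) = 1/13860; Σ_t [0,1]: t=0:+1/720 t=1:−1/480 = -1/1440; (3j)²=7/1980 [(4 4 2; 3 -3 0)], sign=-1
I_A²/I_B² = (7/165)/(7/1980) = 12/1

12/1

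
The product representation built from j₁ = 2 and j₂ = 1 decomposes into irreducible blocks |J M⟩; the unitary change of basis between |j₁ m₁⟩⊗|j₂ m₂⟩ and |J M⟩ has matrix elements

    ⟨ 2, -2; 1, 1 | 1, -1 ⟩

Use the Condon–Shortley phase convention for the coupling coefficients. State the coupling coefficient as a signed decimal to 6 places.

√[3·2!2!0!/5! · 0!4!2!0!0!2!] = √(48/5)
  +(−1)^2/∏(2,0,2,0,0,0)! = 1/4  (running 1/4)
⟨..|..⟩ = √(48/5)·(1/4) = +0.774597

+√(3/5) ≈ +0.774597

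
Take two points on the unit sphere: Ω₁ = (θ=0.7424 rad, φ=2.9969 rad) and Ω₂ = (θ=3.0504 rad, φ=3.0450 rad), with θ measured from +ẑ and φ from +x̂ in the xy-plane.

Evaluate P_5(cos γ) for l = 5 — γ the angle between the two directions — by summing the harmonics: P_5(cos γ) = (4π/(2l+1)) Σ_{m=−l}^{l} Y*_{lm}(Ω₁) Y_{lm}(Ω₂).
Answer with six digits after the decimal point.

Term-by-term m-sum for l=5 (normalisation 4π/11 = 1.142397):
  m=-5: (-0.04913 + 0.04339j) × (-0.00000 - 0.00000j) = 0.00000 - 0.00000j  (running Σ = 0.00000 - 0.00000j)
  m=-4: (0.18913 - 0.12358j) × (-0.00009 - 0.00004j) = -0.00002 + 0.00000j  (running Σ = -0.00002 + 0.00000j)
  m=-3: (-0.37692 + 0.17473j) × (-0.00198 - 0.00059j) = 0.00085 - 0.00012j  (running Σ = 0.00083 - 0.00012j)
  m=-2: (0.34399 - 0.10242j) × (-0.02713 - 0.00531j) = -0.00988 + 0.00095j  (running Σ = -0.00905 + 0.00083j)
  m=-1: (0.08799 - 0.01282j) × (-0.22555 - 0.02185j) = -0.02013 + 0.00097j  (running Σ = -0.02917 + 0.00180j)
  m=0: (-0.38214 + 0.00000j) × (-0.87813 + 0.00000j) = 0.33557 + 0.00000j  (running Σ = 0.30639 + 0.00180j)
  m=1: (-0.08799 - 0.01282j) × (0.22555 - 0.02185j) = -0.02013 - 0.00097j  (running Σ = 0.28627 + 0.00083j)
  m=2: (0.34399 + 0.10242j) × (-0.02713 + 0.00531j) = -0.00988 - 0.00095j  (running Σ = 0.27639 - 0.00012j)
  m=3: (0.37692 + 0.17473j) × (0.00198 - 0.00059j) = 0.00085 + 0.00012j  (running Σ = 0.27724 + 0.00000j)
  m=4: (0.18913 + 0.12358j) × (-0.00009 + 0.00004j) = -0.00002 - 0.00000j  (running Σ = 0.27722 - 0.00000j)
  m=5: (0.04913 + 0.04339j) × (0.00000 - 0.00000j) = 0.00000 + 0.00000j  (running Σ = 0.27722 - 0.00000j)
Σ over m = 0.27722 - 0.00000j; ×(4π/11) → 0.31669 - 0.00000j. Real part: 0.316694

0.316694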